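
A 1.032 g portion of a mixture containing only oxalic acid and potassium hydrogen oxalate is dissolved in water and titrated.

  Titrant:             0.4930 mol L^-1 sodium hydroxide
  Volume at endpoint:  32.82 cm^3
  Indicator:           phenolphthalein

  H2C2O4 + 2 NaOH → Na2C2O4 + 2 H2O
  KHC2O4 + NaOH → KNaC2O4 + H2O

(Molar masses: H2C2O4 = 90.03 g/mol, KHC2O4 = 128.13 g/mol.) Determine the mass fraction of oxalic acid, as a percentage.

n(NaOH) = 0.03282 × 0.4930 = 0.01618 mol
Let x = n(H2C2O4), y = n(KHC2O4).
Titrant: 2x + 1y = 0.01618;  mass: 90.03x + 128.13y = 1.032
Solving, x = 6.263 × 10^-3 mol, y = 3.653 × 10^-3 mol
mass of H2C2O4 = 6.263 × 10^-3 × 90.03 = 0.5639 g
% H2C2O4 = 0.5639 / 1.032 × 100 = 54.64 %

54.64 %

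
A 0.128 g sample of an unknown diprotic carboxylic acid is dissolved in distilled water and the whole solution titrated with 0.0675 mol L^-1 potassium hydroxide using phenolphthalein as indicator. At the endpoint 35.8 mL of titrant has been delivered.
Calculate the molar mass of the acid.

n(KOH) = 0.0358 L × 0.0675 mol/L = 2.42 × 10^-3 mol
From the 1:2 ratio, n(H2A) = 1/2 × 2.42 × 10^-3 = 1.21 × 10^-3 mol
M = m / n = 0.128 g / 1.21 × 10^-3 mol = 106 g/mol

106 g/mol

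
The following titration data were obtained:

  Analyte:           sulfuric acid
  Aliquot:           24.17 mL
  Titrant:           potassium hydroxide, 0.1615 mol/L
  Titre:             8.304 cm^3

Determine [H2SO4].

H2SO4 + 2 KOH → K2SO4 + 2 H2O
n(KOH) = 0.008304 L × 0.1615 mol/L = 1.341 × 10^-3 mol
From the 1:2 mole ratio, n(H2SO4) = 1/2 × 1.341 × 10^-3 = 6.705 × 10^-4 mol
[H2SO4] = 6.705 × 10^-4 mol / 0.02417 L = 0.02774 mol/L

0.02774 mol/L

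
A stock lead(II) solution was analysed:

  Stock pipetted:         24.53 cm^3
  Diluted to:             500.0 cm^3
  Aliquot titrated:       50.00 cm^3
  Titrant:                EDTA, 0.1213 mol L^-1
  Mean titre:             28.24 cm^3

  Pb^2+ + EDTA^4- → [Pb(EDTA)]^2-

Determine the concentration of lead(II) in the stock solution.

n(EDTA) = 0.02824 × 0.1213 = 3.426 × 10^-3 mol
n(Pb2+) in the aliquot = 3.426 × 10^-3 mol (1:1 ratio)
[Pb2+]_dilute = 3.426 × 10^-3 / 0.05000 = 0.06851 mol/L
Dilution factor = 500.0 / 24.53 = 20.38
[Pb2+]_stock = 0.06851 × 20.38 = 1.396 mol/L

1.396 mol/L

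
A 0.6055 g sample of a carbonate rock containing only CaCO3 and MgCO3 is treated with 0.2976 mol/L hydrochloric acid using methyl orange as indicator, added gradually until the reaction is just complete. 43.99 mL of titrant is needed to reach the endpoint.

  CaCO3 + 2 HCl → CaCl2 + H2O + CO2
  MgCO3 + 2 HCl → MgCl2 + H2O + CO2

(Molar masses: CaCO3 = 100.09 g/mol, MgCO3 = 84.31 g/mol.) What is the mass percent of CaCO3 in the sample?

n(HCl) = 0.04399 × 0.2976 = 0.01309 mol
Let x = n(CaCO3), y = n(MgCO3).
Titrant: 2x + 2y = 0.01309;  mass: 100.09x + 84.31y = 0.6055
Solving, x = 3.399 × 10^-3 mol, y = 3.147 × 10^-3 mol
mass of CaCO3 = 3.399 × 10^-3 × 100.09 = 0.3402 g
% CaCO3 = 0.3402 / 0.6055 × 100 = 56.18 %

56.18 %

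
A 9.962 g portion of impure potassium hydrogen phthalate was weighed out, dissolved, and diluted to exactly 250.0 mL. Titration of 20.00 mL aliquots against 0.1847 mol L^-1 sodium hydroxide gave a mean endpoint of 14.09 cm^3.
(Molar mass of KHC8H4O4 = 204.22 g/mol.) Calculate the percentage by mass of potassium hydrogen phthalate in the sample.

66.69 %

KHC8H4O4 + NaOH → KNaC8H4O4 + H2O
n(NaOH) per titration = 0.01409 × 0.1847 = 2.602 × 10^-3 mol
n(KHC8H4O4) in each aliquot = 2.602 × 10^-3 mol (1:1 ratio)
n(KHC8H4O4) in the whole flask = 2.602 × 10^-3 × 250.0/20.00 = 0.03253 mol
mass of KHC8H4O4 = 0.03253 × 204.22 = 6.643 g
% KHC8H4O4 = 6.643 / 9.962 × 100 = 66.69 %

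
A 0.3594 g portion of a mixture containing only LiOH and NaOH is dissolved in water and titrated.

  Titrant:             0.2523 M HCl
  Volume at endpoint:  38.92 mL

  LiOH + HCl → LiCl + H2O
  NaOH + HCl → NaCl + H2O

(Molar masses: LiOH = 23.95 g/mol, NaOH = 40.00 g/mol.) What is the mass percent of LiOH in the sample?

n(HCl) = 0.03892 × 0.2523 = 9.820 × 10^-3 mol
Let x = n(LiOH), y = n(NaOH).
Titrant: 1x + 1y = 9.820 × 10^-3;  mass: 23.95x + 40.00y = 0.3594
Solving, x = 2.080 × 10^-3 mol, y = 7.740 × 10^-3 mol
mass of LiOH = 2.080 × 10^-3 × 23.95 = 0.04981 g
% LiOH = 0.04981 / 0.3594 × 100 = 13.86 %

13.86 %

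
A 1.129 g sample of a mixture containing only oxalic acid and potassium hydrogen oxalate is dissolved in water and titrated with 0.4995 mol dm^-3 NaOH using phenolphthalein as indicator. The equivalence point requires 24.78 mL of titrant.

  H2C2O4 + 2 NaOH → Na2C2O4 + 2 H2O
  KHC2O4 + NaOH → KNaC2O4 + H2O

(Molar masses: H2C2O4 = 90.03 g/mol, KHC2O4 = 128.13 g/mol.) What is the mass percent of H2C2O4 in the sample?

n(NaOH) = 0.02478 × 0.4995 = 0.01238 mol
Let x = n(H2C2O4), y = n(KHC2O4).
Titrant: 2x + 1y = 0.01238;  mass: 90.03x + 128.13y = 1.129
Solving, x = 2.749 × 10^-3 mol, y = 6.880 × 10^-3 mol
mass of H2C2O4 = 2.749 × 10^-3 × 90.03 = 0.2475 g
% H2C2O4 = 0.2475 / 1.129 × 100 = 21.92 %

21.92 %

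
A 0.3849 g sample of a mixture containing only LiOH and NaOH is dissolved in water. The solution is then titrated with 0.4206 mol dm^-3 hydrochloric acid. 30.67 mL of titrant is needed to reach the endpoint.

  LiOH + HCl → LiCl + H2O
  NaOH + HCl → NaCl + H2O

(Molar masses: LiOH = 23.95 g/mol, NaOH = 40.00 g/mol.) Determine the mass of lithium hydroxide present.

n(HCl) = 0.03067 × 0.4206 = 0.01290 mol
Let x = n(LiOH), y = n(NaOH).
Titrant: 1x + 1y = 0.01290;  mass: 23.95x + 40.00y = 0.3849
Solving, x = 8.168 × 10^-3 mol, y = 4.732 × 10^-3 mol
mass of LiOH = 8.168 × 10^-3 × 23.95 = 0.1956 g

0.1956 g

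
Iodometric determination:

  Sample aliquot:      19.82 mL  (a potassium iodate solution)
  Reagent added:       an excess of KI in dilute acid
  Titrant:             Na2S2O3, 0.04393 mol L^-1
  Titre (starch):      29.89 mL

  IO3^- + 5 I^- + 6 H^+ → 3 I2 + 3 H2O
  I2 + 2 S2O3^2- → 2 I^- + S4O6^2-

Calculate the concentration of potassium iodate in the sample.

n(S2O3^2-) = 0.02989 × 0.04393 = 1.313 × 10^-3 mol
n(I2) = n(S2O3^2-)/2 = 6.565 × 10^-4 mol
From the 1:3 ratio, n(IO3^-) in the aliquot = 1/3 × 6.565 × 10^-4 = 2.188 × 10^-4 mol
[IO3^-] = 2.188 × 10^-4 / 0.01982 = 0.01104 mol/L

0.01104 mol/L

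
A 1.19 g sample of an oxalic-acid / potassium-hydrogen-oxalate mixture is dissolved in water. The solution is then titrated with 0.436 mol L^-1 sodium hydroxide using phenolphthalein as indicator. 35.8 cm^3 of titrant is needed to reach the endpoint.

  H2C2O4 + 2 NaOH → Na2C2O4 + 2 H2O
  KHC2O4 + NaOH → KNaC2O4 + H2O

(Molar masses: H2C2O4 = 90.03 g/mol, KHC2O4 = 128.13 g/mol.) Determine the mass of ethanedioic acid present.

0.439 g

n(NaOH) = 0.0358 × 0.436 = 0.0156 mol
Let x = n(H2C2O4), y = n(KHC2O4).
Titrant: 2x + 1y = 0.0156;  mass: 90.03x + 128.13y = 1.19
Solving, x = 4.87 × 10^-3 mol, y = 5.86 × 10^-3 mol
mass of H2C2O4 = 4.87 × 10^-3 × 90.03 = 0.439 g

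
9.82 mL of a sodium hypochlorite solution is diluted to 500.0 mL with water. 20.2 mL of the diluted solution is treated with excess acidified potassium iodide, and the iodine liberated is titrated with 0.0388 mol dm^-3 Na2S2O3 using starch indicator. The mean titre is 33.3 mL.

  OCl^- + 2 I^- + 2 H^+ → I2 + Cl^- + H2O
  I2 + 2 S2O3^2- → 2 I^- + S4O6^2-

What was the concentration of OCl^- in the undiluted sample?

n(S2O3^2-) = 0.0333 × 0.0388 = 1.29 × 10^-3 mol
n(I2) = n(S2O3^2-)/2 = 6.46 × 10^-4 mol
n(OCl^-) in the aliquot = 6.46 × 10^-4 mol (1:1 ratio)
[OCl^-]_dilute = 6.46 × 10^-4 / 0.0202 = 0.0320 mol/L
[OCl^-]_original = 0.0320 × 500.0/9.82 = 1.63 mol/L

1.63 mol/L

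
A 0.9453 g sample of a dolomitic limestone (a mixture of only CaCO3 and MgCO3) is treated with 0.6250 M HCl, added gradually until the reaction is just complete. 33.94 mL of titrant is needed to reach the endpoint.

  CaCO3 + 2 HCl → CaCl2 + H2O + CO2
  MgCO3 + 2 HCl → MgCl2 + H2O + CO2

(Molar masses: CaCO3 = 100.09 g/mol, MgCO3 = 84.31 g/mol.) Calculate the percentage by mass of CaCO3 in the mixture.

n(HCl) = 0.03394 × 0.6250 = 0.02121 mol
Let x = n(CaCO3), y = n(MgCO3).
Titrant: 2x + 2y = 0.02121;  mass: 100.09x + 84.31y = 0.9453
Solving, x = 3.237 × 10^-3 mol, y = 7.369 × 10^-3 mol
mass of CaCO3 = 3.237 × 10^-3 × 100.09 = 0.3240 g
% CaCO3 = 0.3240 / 0.9453 × 100 = 34.28 %

34.28 %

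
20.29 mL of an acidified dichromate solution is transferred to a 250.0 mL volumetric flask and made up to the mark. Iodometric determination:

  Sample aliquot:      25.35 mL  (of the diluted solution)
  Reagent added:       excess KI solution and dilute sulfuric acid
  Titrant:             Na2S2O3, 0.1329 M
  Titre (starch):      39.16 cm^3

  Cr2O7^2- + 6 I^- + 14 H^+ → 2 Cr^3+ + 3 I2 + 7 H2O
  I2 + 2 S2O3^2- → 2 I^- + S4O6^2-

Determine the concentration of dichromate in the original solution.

0.4216 M

n(S2O3^2-) = 0.03916 × 0.1329 = 5.204 × 10^-3 mol
n(I2) = n(S2O3^2-)/2 = 2.602 × 10^-3 mol
From the 1:3 ratio, n(Cr2O7^2-) in the aliquot = 1/3 × 2.602 × 10^-3 = 8.674 × 10^-4 mol
[Cr2O7^2-]_dilute = 8.674 × 10^-4 / 0.02535 = 0.03422 mol/L
[Cr2O7^2-]_original = 0.03422 × 250.0/20.29 = 0.4216 mol/L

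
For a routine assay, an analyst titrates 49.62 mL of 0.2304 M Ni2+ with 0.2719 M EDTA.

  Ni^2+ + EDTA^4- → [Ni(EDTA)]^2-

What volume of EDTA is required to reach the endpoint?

n(Ni2+) = 0.04962 L × 0.2304 mol/L = 0.01143 mol
n(EDTA) = 0.01143 mol (1:1 stoichiometry)
V(EDTA) = 0.01143 mol / 0.2719 mol/L = 0.04205 L = 42.05 mL

42.05 mL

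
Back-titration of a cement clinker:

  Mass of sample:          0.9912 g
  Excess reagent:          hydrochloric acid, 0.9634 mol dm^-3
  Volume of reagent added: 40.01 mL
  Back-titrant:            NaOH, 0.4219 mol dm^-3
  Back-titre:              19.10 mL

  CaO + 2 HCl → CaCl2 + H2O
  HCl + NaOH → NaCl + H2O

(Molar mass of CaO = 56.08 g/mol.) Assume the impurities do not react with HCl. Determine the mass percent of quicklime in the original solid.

86.25 %

n(HCl) added = 0.04001 × 0.9634 = 0.03855 mol
n(NaOH) used in back-titration = 0.01910 × 0.4219 = 8.058 × 10^-3 mol
n(HCl) left over = 8.058 × 10^-3 mol (1:1 ratio)
n(HCl) consumed by analyte = 0.03855 − 8.058 × 10^-3 = 0.03049 mol
From the 1:2 ratio, n(CaO) = 1/2 × 0.03049 = 0.01524 mol
mass of CaO = 0.01524 × 56.08 = 0.8549 g
% CaO = 0.8549 / 0.9912 × 100 = 86.25 %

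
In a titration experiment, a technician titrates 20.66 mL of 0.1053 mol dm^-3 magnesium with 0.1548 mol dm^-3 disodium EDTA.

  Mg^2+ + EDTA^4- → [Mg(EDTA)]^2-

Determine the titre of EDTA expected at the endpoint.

14.05 mL

n(Mg2+) = 0.02066 L × 0.1053 mol/L = 2.175 × 10^-3 mol
n(EDTA) = 2.175 × 10^-3 mol (1:1 stoichiometry)
V(EDTA) = 2.175 × 10^-3 mol / 0.1548 mol/L = 0.01405 L = 14.05 mL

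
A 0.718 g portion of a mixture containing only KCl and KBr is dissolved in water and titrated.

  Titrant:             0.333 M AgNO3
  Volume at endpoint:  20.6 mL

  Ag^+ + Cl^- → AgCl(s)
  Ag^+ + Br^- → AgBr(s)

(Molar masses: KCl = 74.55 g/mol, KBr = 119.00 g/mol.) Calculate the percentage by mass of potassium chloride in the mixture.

23.0 %

n(AgNO3) = 0.0206 × 0.333 = 6.86 × 10^-3 mol
Let x = n(KCl), y = n(KBr).
Titrant: 1x + 1y = 6.86 × 10^-3;  mass: 74.55x + 119.00y = 0.718
Solving, x = 2.21 × 10^-3 mol, y = 4.65 × 10^-3 mol
mass of KCl = 2.21 × 10^-3 × 74.55 = 0.165 g
% KCl = 0.165 / 0.718 × 100 = 23.0 %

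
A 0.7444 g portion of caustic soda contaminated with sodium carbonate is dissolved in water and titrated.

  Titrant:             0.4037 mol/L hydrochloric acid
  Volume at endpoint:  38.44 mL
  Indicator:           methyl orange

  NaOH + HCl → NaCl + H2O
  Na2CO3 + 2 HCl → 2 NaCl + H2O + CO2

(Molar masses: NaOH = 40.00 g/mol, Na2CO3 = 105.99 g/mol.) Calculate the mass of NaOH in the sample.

n(HCl) = 0.03844 × 0.4037 = 0.01552 mol
Let x = n(NaOH), y = n(Na2CO3).
Titrant: 1x + 2y = 0.01552;  mass: 40.00x + 105.99y = 0.7444
Solving, x = 6.001 × 10^-3 mol, y = 4.758 × 10^-3 mol
mass of NaOH = 6.001 × 10^-3 × 40.00 = 0.2401 g

0.2401 g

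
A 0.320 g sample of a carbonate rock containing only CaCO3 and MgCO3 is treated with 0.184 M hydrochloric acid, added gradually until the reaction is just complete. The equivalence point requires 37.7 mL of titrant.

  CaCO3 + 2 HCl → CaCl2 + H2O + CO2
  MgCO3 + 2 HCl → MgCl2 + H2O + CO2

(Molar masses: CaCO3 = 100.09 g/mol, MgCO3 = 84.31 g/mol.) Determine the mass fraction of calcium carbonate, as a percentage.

54.7 %

n(HCl) = 0.0377 × 0.184 = 6.94 × 10^-3 mol
Let x = n(CaCO3), y = n(MgCO3).
Titrant: 2x + 2y = 6.94 × 10^-3;  mass: 100.09x + 84.31y = 0.320
Solving, x = 1.75 × 10^-3 mol, y = 1.72 × 10^-3 mol
mass of CaCO3 = 1.75 × 10^-3 × 100.09 = 0.175 g
% CaCO3 = 0.175 / 0.320 × 100 = 54.7 %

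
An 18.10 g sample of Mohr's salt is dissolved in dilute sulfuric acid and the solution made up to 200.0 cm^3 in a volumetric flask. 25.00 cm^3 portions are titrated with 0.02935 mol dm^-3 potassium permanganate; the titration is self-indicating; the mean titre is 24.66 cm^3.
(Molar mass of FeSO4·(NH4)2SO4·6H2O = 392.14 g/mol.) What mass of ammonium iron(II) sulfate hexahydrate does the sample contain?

MnO4^- + 5 Fe^2+ + 8 H^+ → Mn^2+ + 5 Fe^3+ + 4 H2O
n(KMnO4) per titration = 0.02466 × 0.02935 = 7.238 × 10^-4 mol
From the 5:1 ratio, n(FeSO4·(NH4)2SO4·6H2O) in each aliquot = 5/1 × 7.238 × 10^-4 = 3.619 × 10^-3 mol
n(FeSO4·(NH4)2SO4·6H2O) in the whole flask = 3.619 × 10^-3 × 200.0/25.00 = 0.02895 mol
mass of FeSO4·(NH4)2SO4·6H2O = 0.02895 × 392.14 = 11.35 g

11.35 g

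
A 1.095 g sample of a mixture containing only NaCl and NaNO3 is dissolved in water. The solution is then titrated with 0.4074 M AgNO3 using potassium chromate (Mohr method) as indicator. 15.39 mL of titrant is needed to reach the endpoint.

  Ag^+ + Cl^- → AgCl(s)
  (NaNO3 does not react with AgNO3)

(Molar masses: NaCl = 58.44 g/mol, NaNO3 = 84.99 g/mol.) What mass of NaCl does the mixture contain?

n(AgNO3) = 0.01539 × 0.4074 = 6.270 × 10^-3 mol
Let x = n(NaCl), y = n(NaNO3).
Titrant: 1x = 6.270 × 10^-3;  mass: 58.44x + 84.99y = 1.095
Solving, x = 6.270 × 10^-3 mol, y = 8.573 × 10^-3 mol
mass of NaCl = 6.270 × 10^-3 × 58.44 = 0.3664 g

0.3664 g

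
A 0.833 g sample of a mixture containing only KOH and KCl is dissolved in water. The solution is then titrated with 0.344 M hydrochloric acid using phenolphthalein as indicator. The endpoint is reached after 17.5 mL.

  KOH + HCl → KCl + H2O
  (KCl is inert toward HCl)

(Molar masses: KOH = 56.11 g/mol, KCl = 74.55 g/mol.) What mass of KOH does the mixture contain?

0.338 g

n(HCl) = 0.0175 × 0.344 = 6.02 × 10^-3 mol
Let x = n(KOH), y = n(KCl).
Titrant: 1x = 6.02 × 10^-3;  mass: 56.11x + 74.55y = 0.833
Solving, x = 6.02 × 10^-3 mol, y = 6.64 × 10^-3 mol
mass of KOH = 6.02 × 10^-3 × 56.11 = 0.338 g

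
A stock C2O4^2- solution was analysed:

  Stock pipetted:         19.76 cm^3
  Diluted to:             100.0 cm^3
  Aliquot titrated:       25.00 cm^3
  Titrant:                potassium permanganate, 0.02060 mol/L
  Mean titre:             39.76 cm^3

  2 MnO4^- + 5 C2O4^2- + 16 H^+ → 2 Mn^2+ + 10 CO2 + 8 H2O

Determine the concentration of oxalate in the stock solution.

0.4145 mol/L

n(KMnO4) = 0.03976 × 0.02060 = 8.191 × 10^-4 mol
From the 5:2 ratio, n(C2O4^2-) in the aliquot = 5/2 × 8.191 × 10^-4 = 2.048 × 10^-3 mol
[C2O4^2-]_dilute = 2.048 × 10^-3 / 0.02500 = 0.08191 mol/L
Dilution factor = 100.0 / 19.76 = 5.061
[C2O4^2-]_stock = 0.08191 × 5.061 = 0.4145 mol/L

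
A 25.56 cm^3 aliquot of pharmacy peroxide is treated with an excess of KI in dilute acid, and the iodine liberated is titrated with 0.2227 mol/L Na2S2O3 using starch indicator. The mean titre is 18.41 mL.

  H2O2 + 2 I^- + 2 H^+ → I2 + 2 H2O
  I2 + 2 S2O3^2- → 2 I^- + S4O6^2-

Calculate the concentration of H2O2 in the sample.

n(S2O3^2-) = 0.01841 × 0.2227 = 4.100 × 10^-3 mol
n(I2) = n(S2O3^2-)/2 = 2.050 × 10^-3 mol
n(H2O2) in the aliquot = 2.050 × 10^-3 mol (1:1 ratio)
[H2O2] = 2.050 × 10^-3 / 0.02556 = 0.08020 mol/L

0.08020 mol/L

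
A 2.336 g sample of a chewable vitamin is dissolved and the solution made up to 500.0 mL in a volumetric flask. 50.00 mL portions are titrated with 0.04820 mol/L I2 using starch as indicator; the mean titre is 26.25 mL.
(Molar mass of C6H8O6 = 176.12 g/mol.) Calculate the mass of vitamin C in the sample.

C6H8O6 + I2 → C6H6O6 + 2 HI
n(I2) per titration = 0.02625 × 0.04820 = 1.265 × 10^-3 mol
n(C6H8O6) in each aliquot = 1.265 × 10^-3 mol (1:1 ratio)
n(C6H8O6) in the whole flask = 1.265 × 10^-3 × 500.0/50.00 = 0.01265 mol
mass of C6H8O6 = 0.01265 × 176.12 = 2.228 g

2.228 g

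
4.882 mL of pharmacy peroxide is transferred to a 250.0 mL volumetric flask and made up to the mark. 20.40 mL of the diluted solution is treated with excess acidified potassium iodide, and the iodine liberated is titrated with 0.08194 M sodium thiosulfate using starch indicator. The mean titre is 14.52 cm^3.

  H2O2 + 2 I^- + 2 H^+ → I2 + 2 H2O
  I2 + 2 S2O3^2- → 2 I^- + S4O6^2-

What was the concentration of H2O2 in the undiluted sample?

1.493 M

n(S2O3^2-) = 0.01452 × 0.08194 = 1.190 × 10^-3 mol
n(I2) = n(S2O3^2-)/2 = 5.949 × 10^-4 mol
n(H2O2) in the aliquot = 5.949 × 10^-4 mol (1:1 ratio)
[H2O2]_dilute = 5.949 × 10^-4 / 0.02040 = 0.02916 mol/L
[H2O2]_original = 0.02916 × 250.0/4.882 = 1.493 mol/L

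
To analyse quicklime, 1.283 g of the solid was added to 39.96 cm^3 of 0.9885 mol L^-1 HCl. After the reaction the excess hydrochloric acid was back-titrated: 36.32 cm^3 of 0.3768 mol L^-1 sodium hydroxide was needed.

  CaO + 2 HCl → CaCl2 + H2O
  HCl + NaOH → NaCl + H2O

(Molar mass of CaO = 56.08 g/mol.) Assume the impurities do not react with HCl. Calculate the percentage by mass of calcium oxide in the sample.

56.42 %

n(HCl) added = 0.03996 × 0.9885 = 0.03950 mol
n(NaOH) used in back-titration = 0.03632 × 0.3768 = 0.01369 mol
n(HCl) left over = 0.01369 mol (1:1 ratio)
n(HCl) consumed by analyte = 0.03950 − 0.01369 = 0.02582 mol
From the 1:2 ratio, n(CaO) = 1/2 × 0.02582 = 0.01291 mol
mass of CaO = 0.01291 × 56.08 = 0.7239 g
% CaO = 0.7239 / 1.283 × 100 = 56.42 %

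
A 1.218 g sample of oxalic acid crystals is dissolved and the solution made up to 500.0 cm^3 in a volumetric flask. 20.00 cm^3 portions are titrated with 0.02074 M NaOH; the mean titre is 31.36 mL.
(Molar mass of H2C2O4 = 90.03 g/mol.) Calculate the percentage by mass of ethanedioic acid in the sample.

60.09 %

H2C2O4 + 2 NaOH → Na2C2O4 + 2 H2O
n(NaOH) per titration = 0.03136 × 0.02074 = 6.504 × 10^-4 mol
From the 1:2 ratio, n(H2C2O4) in each aliquot = 1/2 × 6.504 × 10^-4 = 3.252 × 10^-4 mol
n(H2C2O4) in the whole flask = 3.252 × 10^-4 × 500.0/20.00 = 8.130 × 10^-3 mol
mass of H2C2O4 = 8.130 × 10^-3 × 90.03 = 0.7320 g
% H2C2O4 = 0.7320 / 1.218 × 100 = 60.09 %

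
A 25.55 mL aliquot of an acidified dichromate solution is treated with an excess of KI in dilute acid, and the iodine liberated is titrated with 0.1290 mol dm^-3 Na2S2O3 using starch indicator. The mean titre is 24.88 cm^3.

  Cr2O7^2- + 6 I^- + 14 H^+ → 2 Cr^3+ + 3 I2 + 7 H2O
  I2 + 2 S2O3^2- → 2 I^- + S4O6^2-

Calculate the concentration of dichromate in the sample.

0.02094 mol/L

n(S2O3^2-) = 0.02488 × 0.1290 = 3.210 × 10^-3 mol
n(I2) = n(S2O3^2-)/2 = 1.605 × 10^-3 mol
From the 1:3 ratio, n(Cr2O7^2-) in the aliquot = 1/3 × 1.605 × 10^-3 = 5.349 × 10^-4 mol
[Cr2O7^2-] = 5.349 × 10^-4 / 0.02555 = 0.02094 mol/L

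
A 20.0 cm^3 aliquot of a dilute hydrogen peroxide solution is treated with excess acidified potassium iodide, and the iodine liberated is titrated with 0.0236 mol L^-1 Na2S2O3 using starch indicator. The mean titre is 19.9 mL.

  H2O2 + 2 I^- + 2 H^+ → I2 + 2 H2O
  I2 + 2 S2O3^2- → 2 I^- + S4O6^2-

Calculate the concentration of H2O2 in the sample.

n(S2O3^2-) = 0.0199 × 0.0236 = 4.70 × 10^-4 mol
n(I2) = n(S2O3^2-)/2 = 2.35 × 10^-4 mol
n(H2O2) in the aliquot = 2.35 × 10^-4 mol (1:1 ratio)
[H2O2] = 2.35 × 10^-4 / 0.0200 = 0.0117 mol/L

0.0117 mol/L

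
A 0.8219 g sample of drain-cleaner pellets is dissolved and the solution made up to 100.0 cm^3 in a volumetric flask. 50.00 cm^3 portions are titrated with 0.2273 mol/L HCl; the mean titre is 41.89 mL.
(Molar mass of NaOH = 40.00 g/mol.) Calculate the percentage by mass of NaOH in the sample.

92.68 %

NaOH + HCl → NaCl + H2O
n(HCl) per titration = 0.04189 × 0.2273 = 9.522 × 10^-3 mol
n(NaOH) in each aliquot = 9.522 × 10^-3 mol (1:1 ratio)
n(NaOH) in the whole flask = 9.522 × 10^-3 × 100.0/50.00 = 0.01904 mol
mass of NaOH = 0.01904 × 40.00 = 0.7617 g
% NaOH = 0.7617 / 0.8219 × 100 = 92.68 %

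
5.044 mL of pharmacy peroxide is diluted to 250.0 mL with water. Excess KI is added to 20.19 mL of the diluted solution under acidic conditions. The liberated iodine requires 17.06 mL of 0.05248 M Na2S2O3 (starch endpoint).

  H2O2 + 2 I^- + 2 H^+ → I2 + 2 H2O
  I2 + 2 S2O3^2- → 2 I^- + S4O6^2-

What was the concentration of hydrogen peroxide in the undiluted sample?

n(S2O3^2-) = 0.01706 × 0.05248 = 8.953 × 10^-4 mol
n(I2) = n(S2O3^2-)/2 = 4.477 × 10^-4 mol
n(H2O2) in the aliquot = 4.477 × 10^-4 mol (1:1 ratio)
[H2O2]_dilute = 4.477 × 10^-4 / 0.02019 = 0.02217 mol/L
[H2O2]_original = 0.02217 × 250.0/5.044 = 1.099 mol/L

1.099 M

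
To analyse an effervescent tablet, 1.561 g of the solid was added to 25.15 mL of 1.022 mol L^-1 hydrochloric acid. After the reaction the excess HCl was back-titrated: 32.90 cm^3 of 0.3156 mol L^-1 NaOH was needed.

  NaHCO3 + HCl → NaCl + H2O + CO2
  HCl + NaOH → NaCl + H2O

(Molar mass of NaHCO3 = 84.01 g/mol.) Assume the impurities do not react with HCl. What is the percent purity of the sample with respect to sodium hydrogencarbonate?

82.45 %

n(HCl) added = 0.02515 × 1.022 = 0.02570 mol
n(NaOH) used in back-titration = 0.03290 × 0.3156 = 0.01038 mol
n(HCl) left over = 0.01038 mol (1:1 ratio)
n(HCl) consumed by analyte = 0.02570 − 0.01038 = 0.01532 mol
n(NaHCO3) = 0.01532 mol (1:1 ratio)
mass of NaHCO3 = 0.01532 × 84.01 = 1.287 g
% NaHCO3 = 1.287 / 1.561 × 100 = 82.45 %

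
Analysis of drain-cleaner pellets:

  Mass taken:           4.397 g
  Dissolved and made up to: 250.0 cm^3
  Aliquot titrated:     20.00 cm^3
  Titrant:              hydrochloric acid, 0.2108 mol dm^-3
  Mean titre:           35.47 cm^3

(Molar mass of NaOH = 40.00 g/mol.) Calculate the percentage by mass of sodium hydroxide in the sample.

NaOH + HCl → NaCl + H2O
n(HCl) per titration = 0.03547 × 0.2108 = 7.477 × 10^-3 mol
n(NaOH) in each aliquot = 7.477 × 10^-3 mol (1:1 ratio)
n(NaOH) in the whole flask = 7.477 × 10^-3 × 250.0/20.00 = 0.09346 mol
mass of NaOH = 0.09346 × 40.00 = 3.739 g
% NaOH = 3.739 / 4.397 × 100 = 85.02 %

85.02 %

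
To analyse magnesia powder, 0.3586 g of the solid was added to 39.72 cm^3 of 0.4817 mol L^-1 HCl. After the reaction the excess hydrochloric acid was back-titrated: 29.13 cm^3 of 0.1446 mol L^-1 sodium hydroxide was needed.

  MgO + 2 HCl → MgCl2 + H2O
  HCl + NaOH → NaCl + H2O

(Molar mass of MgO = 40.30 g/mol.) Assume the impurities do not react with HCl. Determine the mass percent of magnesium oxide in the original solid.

83.84 %

n(HCl) added = 0.03972 × 0.4817 = 0.01913 mol
n(NaOH) used in back-titration = 0.02913 × 0.1446 = 4.212 × 10^-3 mol
n(HCl) left over = 4.212 × 10^-3 mol (1:1 ratio)
n(HCl) consumed by analyte = 0.01913 − 4.212 × 10^-3 = 0.01492 mol
From the 1:2 ratio, n(MgO) = 1/2 × 0.01492 = 7.460 × 10^-3 mol
mass of MgO = 7.460 × 10^-3 × 40.30 = 0.3007 g
% MgO = 0.3007 / 0.3586 × 100 = 83.84 %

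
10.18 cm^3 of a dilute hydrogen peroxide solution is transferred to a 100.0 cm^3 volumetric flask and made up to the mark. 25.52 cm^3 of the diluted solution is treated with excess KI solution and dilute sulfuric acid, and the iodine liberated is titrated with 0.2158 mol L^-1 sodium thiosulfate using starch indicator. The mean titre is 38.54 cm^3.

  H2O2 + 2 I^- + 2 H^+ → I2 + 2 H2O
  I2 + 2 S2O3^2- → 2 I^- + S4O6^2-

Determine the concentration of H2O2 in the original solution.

1.601 mol/L

n(S2O3^2-) = 0.03854 × 0.2158 = 8.317 × 10^-3 mol
n(I2) = n(S2O3^2-)/2 = 4.158 × 10^-3 mol
n(H2O2) in the aliquot = 4.158 × 10^-3 mol (1:1 ratio)
[H2O2]_dilute = 4.158 × 10^-3 / 0.02552 = 0.1629 mol/L
[H2O2]_original = 0.1629 × 100.0/10.18 = 1.601 mol/L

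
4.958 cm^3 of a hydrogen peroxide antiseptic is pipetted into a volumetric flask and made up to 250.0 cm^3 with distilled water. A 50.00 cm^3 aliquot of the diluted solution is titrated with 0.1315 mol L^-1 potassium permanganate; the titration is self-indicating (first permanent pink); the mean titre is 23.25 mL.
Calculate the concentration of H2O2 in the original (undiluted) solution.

2 MnO4^- + 5 H2O2 + 6 H^+ → 2 Mn^2+ + 5 O2 + 8 H2O
n(KMnO4) = 0.02325 × 0.1315 = 3.057 × 10^-3 mol
From the 5:2 ratio, n(H2O2) in the aliquot = 5/2 × 3.057 × 10^-3 = 7.643 × 10^-3 mol
[H2O2]_dilute = 7.643 × 10^-3 / 0.05000 = 0.1529 mol/L
Dilution factor = 250.0 / 4.958 = 50.42
[H2O2]_stock = 0.1529 × 50.42 = 7.708 mol/L

7.708 mol/L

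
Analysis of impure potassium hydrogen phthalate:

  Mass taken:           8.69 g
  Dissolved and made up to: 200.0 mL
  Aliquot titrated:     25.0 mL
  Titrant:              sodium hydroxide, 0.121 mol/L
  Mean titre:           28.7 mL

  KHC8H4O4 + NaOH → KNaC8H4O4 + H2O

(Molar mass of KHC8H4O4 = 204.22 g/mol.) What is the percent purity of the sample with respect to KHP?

n(NaOH) per titration = 0.0287 × 0.121 = 3.47 × 10^-3 mol
n(KHC8H4O4) in each aliquot = 3.47 × 10^-3 mol (1:1 ratio)
n(KHC8H4O4) in the whole flask = 3.47 × 10^-3 × 200.0/25.0 = 0.0278 mol
mass of KHC8H4O4 = 0.0278 × 204.22 = 5.67 g
% KHC8H4O4 = 5.67 / 8.69 × 100 = 65.3 %

65.3 %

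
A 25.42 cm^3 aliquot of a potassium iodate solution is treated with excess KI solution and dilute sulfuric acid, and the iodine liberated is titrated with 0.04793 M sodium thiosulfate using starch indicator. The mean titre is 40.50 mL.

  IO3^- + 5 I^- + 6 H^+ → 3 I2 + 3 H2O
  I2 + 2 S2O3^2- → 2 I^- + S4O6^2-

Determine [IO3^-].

0.01273 M

n(S2O3^2-) = 0.04050 × 0.04793 = 1.941 × 10^-3 mol
n(I2) = n(S2O3^2-)/2 = 9.706 × 10^-4 mol
From the 1:3 ratio, n(IO3^-) in the aliquot = 1/3 × 9.706 × 10^-4 = 3.235 × 10^-4 mol
[IO3^-] = 3.235 × 10^-4 / 0.02542 = 0.01273 mol/L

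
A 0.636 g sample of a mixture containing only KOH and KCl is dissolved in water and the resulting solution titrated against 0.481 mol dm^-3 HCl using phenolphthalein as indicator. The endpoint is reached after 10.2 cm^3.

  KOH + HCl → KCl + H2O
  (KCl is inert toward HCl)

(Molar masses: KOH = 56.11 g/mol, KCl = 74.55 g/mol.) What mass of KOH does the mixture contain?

n(HCl) = 0.0102 × 0.481 = 4.91 × 10^-3 mol
Let x = n(KOH), y = n(KCl).
Titrant: 1x = 4.91 × 10^-3;  mass: 56.11x + 74.55y = 0.636
Solving, x = 4.91 × 10^-3 mol, y = 4.84 × 10^-3 mol
mass of KOH = 4.91 × 10^-3 × 56.11 = 0.275 g

0.275 g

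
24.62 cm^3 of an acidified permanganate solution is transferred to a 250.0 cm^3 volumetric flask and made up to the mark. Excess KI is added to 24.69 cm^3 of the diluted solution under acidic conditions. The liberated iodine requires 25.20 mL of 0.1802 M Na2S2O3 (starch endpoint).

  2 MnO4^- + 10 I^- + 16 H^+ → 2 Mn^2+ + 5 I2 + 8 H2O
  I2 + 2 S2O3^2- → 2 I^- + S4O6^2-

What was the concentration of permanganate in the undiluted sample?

n(S2O3^2-) = 0.02520 × 0.1802 = 4.541 × 10^-3 mol
n(I2) = n(S2O3^2-)/2 = 2.271 × 10^-3 mol
From the 2:5 ratio, n(MnO4^-) in the aliquot = 2/5 × 2.271 × 10^-3 = 9.082 × 10^-4 mol
[MnO4^-]_dilute = 9.082 × 10^-4 / 0.02469 = 0.03678 mol/L
[MnO4^-]_original = 0.03678 × 250.0/24.62 = 0.3735 mol/L

0.3735 M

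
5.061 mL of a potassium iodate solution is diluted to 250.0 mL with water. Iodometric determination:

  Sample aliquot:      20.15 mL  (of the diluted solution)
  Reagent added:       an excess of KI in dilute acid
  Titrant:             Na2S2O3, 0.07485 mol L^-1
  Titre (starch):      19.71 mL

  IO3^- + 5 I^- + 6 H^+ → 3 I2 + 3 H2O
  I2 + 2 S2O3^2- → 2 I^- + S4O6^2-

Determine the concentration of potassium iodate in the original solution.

0.6028 mol/L

n(S2O3^2-) = 0.01971 × 0.07485 = 1.475 × 10^-3 mol
n(I2) = n(S2O3^2-)/2 = 7.376 × 10^-4 mol
From the 1:3 ratio, n(IO3^-) in the aliquot = 1/3 × 7.376 × 10^-4 = 2.459 × 10^-4 mol
[IO3^-]_dilute = 2.459 × 10^-4 / 0.02015 = 0.01220 mol/L
[IO3^-]_original = 0.01220 × 250.0/5.061 = 0.6028 mol/L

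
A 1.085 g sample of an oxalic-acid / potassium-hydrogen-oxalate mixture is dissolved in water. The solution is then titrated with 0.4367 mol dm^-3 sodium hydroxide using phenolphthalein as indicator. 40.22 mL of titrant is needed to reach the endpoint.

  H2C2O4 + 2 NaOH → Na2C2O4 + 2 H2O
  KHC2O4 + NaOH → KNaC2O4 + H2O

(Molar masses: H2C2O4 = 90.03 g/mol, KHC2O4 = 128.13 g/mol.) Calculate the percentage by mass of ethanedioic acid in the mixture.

58.18 %

n(NaOH) = 0.04022 × 0.4367 = 0.01756 mol
Let x = n(H2C2O4), y = n(KHC2O4).
Titrant: 2x + 1y = 0.01756;  mass: 90.03x + 128.13y = 1.085
Solving, x = 7.011 × 10^-3 mol, y = 3.542 × 10^-3 mol
mass of H2C2O4 = 7.011 × 10^-3 × 90.03 = 0.6312 g
% H2C2O4 = 0.6312 / 1.085 × 100 = 58.18 %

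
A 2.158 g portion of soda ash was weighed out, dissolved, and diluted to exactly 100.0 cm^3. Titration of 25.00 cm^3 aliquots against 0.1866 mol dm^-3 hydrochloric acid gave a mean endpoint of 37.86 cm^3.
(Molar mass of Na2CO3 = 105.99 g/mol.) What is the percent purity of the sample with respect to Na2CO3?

Na2CO3 + 2 HCl → 2 NaCl + H2O + CO2
n(HCl) per titration = 0.03786 × 0.1866 = 7.065 × 10^-3 mol
From the 1:2 ratio, n(Na2CO3) in each aliquot = 1/2 × 7.065 × 10^-3 = 3.532 × 10^-3 mol
n(Na2CO3) in the whole flask = 3.532 × 10^-3 × 100.0/25.00 = 0.01413 mol
mass of Na2CO3 = 0.01413 × 105.99 = 1.498 g
% Na2CO3 = 1.498 / 2.158 × 100 = 69.40 %

69.40 %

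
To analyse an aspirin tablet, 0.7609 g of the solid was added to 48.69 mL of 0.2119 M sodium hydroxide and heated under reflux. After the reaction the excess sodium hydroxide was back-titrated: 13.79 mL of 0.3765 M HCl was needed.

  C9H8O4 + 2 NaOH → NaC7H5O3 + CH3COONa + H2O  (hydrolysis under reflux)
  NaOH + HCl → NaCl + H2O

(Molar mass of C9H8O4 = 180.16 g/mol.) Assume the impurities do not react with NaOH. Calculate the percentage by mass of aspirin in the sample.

60.68 %

n(NaOH) added = 0.04869 × 0.2119 = 0.01032 mol
n(HCl) used in back-titration = 0.01379 × 0.3765 = 5.192 × 10^-3 mol
n(NaOH) left over = 5.192 × 10^-3 mol (1:1 ratio)
n(NaOH) consumed by analyte = 0.01032 − 5.192 × 10^-3 = 5.125 × 10^-3 mol
From the 1:2 ratio, n(C9H8O4) = 1/2 × 5.125 × 10^-3 = 2.563 × 10^-3 mol
mass of C9H8O4 = 2.563 × 10^-3 × 180.16 = 0.4617 g
% C9H8O4 = 0.4617 / 0.7609 × 100 = 60.68 %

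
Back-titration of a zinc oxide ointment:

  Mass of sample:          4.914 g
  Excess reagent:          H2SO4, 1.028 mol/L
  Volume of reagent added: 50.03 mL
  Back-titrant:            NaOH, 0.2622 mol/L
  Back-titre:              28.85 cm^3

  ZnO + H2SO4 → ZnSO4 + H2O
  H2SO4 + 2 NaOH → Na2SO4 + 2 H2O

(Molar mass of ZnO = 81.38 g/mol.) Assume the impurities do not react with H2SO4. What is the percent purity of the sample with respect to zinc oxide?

78.91 %

n(H2SO4) added = 0.05003 × 1.028 = 0.05143 mol
n(NaOH) used in back-titration = 0.02885 × 0.2622 = 7.564 × 10^-3 mol
From the 1:2 ratio, n(H2SO4) left over = 1/2 × 7.564 × 10^-3 = 3.782 × 10^-3 mol
n(H2SO4) consumed by analyte = 0.05143 − 3.782 × 10^-3 = 0.04765 mol
n(ZnO) = 0.04765 mol (1:1 ratio)
mass of ZnO = 0.04765 × 81.38 = 3.878 g
% ZnO = 3.878 / 4.914 × 100 = 78.91 %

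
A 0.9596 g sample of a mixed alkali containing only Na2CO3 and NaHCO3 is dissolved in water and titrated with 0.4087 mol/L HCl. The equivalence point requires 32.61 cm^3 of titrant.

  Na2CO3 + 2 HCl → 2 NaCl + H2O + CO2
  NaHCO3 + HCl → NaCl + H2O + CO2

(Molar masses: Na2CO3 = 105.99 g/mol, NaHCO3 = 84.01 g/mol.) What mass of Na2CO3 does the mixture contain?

0.2735 g

n(HCl) = 0.03261 × 0.4087 = 0.01333 mol
Let x = n(Na2CO3), y = n(NaHCO3).
Titrant: 2x + 1y = 0.01333;  mass: 105.99x + 84.01y = 0.9596
Solving, x = 2.580 × 10^-3 mol, y = 8.167 × 10^-3 mol
mass of Na2CO3 = 2.580 × 10^-3 × 105.99 = 0.2735 g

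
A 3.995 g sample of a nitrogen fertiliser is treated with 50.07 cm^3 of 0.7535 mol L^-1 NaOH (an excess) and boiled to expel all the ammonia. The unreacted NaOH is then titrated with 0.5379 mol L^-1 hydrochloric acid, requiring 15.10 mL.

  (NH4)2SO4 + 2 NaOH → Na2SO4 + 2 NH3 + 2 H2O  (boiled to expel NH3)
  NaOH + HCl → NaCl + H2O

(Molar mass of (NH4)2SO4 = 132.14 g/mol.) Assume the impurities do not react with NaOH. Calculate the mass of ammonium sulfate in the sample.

n(NaOH) added = 0.05007 × 0.7535 = 0.03773 mol
n(HCl) used in back-titration = 0.01510 × 0.5379 = 8.122 × 10^-3 mol
n(NaOH) left over = 8.122 × 10^-3 mol (1:1 ratio)
n(NaOH) consumed by analyte = 0.03773 − 8.122 × 10^-3 = 0.02961 mol
From the 1:2 ratio, n((NH4)2SO4) = 1/2 × 0.02961 = 0.01480 mol
mass of (NH4)2SO4 = 0.01480 × 132.14 = 1.956 g

1.956 g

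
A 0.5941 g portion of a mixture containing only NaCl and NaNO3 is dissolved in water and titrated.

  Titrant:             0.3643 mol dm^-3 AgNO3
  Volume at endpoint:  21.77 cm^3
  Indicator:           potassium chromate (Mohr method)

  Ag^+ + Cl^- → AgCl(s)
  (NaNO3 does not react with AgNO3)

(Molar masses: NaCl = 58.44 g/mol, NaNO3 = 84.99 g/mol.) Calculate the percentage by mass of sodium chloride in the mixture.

78.01 %

n(AgNO3) = 0.02177 × 0.3643 = 7.931 × 10^-3 mol
Let x = n(NaCl), y = n(NaNO3).
Titrant: 1x = 7.931 × 10^-3;  mass: 58.44x + 84.99y = 0.5941
Solving, x = 7.931 × 10^-3 mol, y = 1.537 × 10^-3 mol
mass of NaCl = 7.931 × 10^-3 × 58.44 = 0.4635 g
% NaCl = 0.4635 / 0.5941 × 100 = 78.01 %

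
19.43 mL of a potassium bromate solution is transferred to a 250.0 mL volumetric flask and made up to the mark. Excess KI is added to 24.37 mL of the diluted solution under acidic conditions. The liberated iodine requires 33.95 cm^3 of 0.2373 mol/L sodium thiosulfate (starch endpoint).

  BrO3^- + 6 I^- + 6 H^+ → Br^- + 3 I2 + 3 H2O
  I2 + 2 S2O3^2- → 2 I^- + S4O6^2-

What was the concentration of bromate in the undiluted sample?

0.7089 mol/L

n(S2O3^2-) = 0.03395 × 0.2373 = 8.056 × 10^-3 mol
n(I2) = n(S2O3^2-)/2 = 4.028 × 10^-3 mol
From the 1:3 ratio, n(BrO3^-) in the aliquot = 1/3 × 4.028 × 10^-3 = 1.343 × 10^-3 mol
[BrO3^-]_dilute = 1.343 × 10^-3 / 0.02437 = 0.05510 mol/L
[BrO3^-]_original = 0.05510 × 250.0/19.43 = 0.7089 mol/L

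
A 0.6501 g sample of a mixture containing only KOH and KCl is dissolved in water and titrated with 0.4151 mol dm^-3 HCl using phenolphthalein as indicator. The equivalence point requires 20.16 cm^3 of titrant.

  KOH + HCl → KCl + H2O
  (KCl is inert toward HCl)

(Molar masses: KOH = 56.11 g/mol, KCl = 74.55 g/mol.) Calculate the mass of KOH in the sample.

n(HCl) = 0.02016 × 0.4151 = 8.368 × 10^-3 mol
Let x = n(KOH), y = n(KCl).
Titrant: 1x = 8.368 × 10^-3;  mass: 56.11x + 74.55y = 0.6501
Solving, x = 8.368 × 10^-3 mol, y = 2.422 × 10^-3 mol
mass of KOH = 8.368 × 10^-3 × 56.11 = 0.4696 g

0.4696 g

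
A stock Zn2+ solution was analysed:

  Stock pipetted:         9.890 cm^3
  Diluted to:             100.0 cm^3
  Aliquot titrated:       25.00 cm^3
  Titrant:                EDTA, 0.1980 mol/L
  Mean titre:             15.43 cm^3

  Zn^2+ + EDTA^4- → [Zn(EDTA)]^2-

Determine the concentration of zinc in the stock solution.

n(EDTA) = 0.01543 × 0.1980 = 3.055 × 10^-3 mol
n(Zn2+) in the aliquot = 3.055 × 10^-3 mol (1:1 ratio)
[Zn2+]_dilute = 3.055 × 10^-3 / 0.02500 = 0.1222 mol/L
Dilution factor = 100.0 / 9.890 = 10.11
[Zn2+]_stock = 0.1222 × 10.11 = 1.236 mol/L

1.236 mol/L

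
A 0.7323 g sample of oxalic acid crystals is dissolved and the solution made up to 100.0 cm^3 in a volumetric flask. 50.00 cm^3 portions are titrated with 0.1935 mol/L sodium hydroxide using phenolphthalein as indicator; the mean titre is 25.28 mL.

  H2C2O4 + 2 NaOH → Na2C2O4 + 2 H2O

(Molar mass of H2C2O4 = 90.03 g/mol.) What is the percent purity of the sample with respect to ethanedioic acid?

n(NaOH) per titration = 0.02528 × 0.1935 = 4.892 × 10^-3 mol
From the 1:2 ratio, n(H2C2O4) in each aliquot = 1/2 × 4.892 × 10^-3 = 2.446 × 10^-3 mol
n(H2C2O4) in the whole flask = 2.446 × 10^-3 × 100.0/50.00 = 4.892 × 10^-3 mol
mass of H2C2O4 = 4.892 × 10^-3 × 90.03 = 0.4404 g
% H2C2O4 = 0.4404 / 0.7323 × 100 = 60.14 %

60.14 %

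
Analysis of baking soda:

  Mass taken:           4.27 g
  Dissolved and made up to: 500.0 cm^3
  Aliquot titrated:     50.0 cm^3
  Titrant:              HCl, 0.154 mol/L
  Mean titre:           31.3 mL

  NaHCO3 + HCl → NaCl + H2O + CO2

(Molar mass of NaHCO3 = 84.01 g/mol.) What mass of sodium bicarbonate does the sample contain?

4.05 g

n(HCl) per titration = 0.0313 × 0.154 = 4.82 × 10^-3 mol
n(NaHCO3) in each aliquot = 4.82 × 10^-3 mol (1:1 ratio)
n(NaHCO3) in the whole flask = 4.82 × 10^-3 × 500.0/50.0 = 0.0482 mol
mass of NaHCO3 = 0.0482 × 84.01 = 4.05 g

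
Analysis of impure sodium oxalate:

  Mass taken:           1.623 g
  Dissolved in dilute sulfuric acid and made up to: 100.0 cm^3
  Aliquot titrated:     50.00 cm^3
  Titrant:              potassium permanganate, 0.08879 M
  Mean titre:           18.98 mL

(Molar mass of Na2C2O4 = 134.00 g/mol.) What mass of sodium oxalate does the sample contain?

2 MnO4^- + 5 C2O4^2- + 16 H^+ → 2 Mn^2+ + 10 CO2 + 8 H2O
n(KMnO4) per titration = 0.01898 × 0.08879 = 1.685 × 10^-3 mol
From the 5:2 ratio, n(Na2C2O4) in each aliquot = 5/2 × 1.685 × 10^-3 = 4.213 × 10^-3 mol
n(Na2C2O4) in the whole flask = 4.213 × 10^-3 × 100.0/50.00 = 8.426 × 10^-3 mol
mass of Na2C2O4 = 8.426 × 10^-3 × 134.00 = 1.129 g

1.129 g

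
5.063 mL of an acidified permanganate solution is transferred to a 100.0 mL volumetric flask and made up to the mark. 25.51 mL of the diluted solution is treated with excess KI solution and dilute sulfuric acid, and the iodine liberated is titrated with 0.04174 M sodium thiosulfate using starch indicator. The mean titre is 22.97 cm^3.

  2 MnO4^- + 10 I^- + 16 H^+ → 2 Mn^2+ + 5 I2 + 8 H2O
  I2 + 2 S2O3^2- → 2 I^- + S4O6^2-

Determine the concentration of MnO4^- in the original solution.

n(S2O3^2-) = 0.02297 × 0.04174 = 9.588 × 10^-4 mol
n(I2) = n(S2O3^2-)/2 = 4.794 × 10^-4 mol
From the 2:5 ratio, n(MnO4^-) in the aliquot = 2/5 × 4.794 × 10^-4 = 1.918 × 10^-4 mol
[MnO4^-]_dilute = 1.918 × 10^-4 / 0.02551 = 0.007517 mol/L
[MnO4^-]_original = 0.007517 × 100.0/5.063 = 0.1485 mol/L

0.1485 M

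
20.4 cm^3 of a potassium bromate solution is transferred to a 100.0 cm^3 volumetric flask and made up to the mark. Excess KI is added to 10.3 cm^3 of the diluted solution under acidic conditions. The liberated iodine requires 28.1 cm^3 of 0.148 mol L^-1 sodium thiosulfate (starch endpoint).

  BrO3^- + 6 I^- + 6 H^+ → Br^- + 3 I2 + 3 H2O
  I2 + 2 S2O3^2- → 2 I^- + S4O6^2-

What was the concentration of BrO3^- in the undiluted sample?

0.330 mol/L

n(S2O3^2-) = 0.0281 × 0.148 = 4.16 × 10^-3 mol
n(I2) = n(S2O3^2-)/2 = 2.08 × 10^-3 mol
From the 1:3 ratio, n(BrO3^-) in the aliquot = 1/3 × 2.08 × 10^-3 = 6.93 × 10^-4 mol
[BrO3^-]_dilute = 6.93 × 10^-4 / 0.0103 = 0.0673 mol/L
[BrO3^-]_original = 0.0673 × 100.0/20.4 = 0.330 mol/L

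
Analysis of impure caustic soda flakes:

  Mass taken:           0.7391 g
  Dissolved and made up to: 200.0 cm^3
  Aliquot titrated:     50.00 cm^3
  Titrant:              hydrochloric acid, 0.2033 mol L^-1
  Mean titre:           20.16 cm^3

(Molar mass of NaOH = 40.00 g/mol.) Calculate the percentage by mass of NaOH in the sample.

88.72 %

NaOH + HCl → NaCl + H2O
n(HCl) per titration = 0.02016 × 0.2033 = 4.099 × 10^-3 mol
n(NaOH) in each aliquot = 4.099 × 10^-3 mol (1:1 ratio)
n(NaOH) in the whole flask = 4.099 × 10^-3 × 200.0/50.00 = 0.01639 mol
mass of NaOH = 0.01639 × 40.00 = 0.6558 g
% NaOH = 0.6558 / 0.7391 × 100 = 88.72 %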